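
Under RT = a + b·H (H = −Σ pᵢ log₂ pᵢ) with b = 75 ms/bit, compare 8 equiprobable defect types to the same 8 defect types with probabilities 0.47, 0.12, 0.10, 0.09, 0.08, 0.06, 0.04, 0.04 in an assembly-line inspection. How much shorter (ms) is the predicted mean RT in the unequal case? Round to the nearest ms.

The RT saving is b·ΔH. Equiprobable H₀ = log₂(8) = 3.0000 bits; with the given probabilities H = 2.4304 bits.
b·(H₀ − H) = 75 × (3.0000 − 2.4304) = 42.72 ms.

43 ms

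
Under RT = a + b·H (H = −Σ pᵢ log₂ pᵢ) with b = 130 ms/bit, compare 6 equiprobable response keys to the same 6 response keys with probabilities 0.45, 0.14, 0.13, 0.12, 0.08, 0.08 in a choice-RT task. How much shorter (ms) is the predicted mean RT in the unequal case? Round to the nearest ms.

Equiprobable entropy H₀ = log₂ 6 = 2.5850 bits.
Skewed entropy H = −Σ pᵢ log₂ pᵢ = 2.2482 bits.
ΔRT = b·(H₀ − H) = 130 × 0.3367 = 43.77 ms.

44 ms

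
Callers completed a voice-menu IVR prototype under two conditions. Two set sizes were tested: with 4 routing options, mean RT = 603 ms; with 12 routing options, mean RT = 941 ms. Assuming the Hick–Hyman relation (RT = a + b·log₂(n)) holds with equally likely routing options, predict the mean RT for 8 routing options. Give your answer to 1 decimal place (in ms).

816.3 ms

Fit slope and intercept:
  b = (941 − 603) / (log₂ 12 − log₂ 4) = 338 / (3.5850 − 2) = 213.254 ms/bit
  a = 603 − 213.254 × 2 = 176.491 ms
Then RT(8) = 176.491 + 213.254 × log₂ 8 = 176.491 + 213.254 × 3 ≈ 816.254 ms.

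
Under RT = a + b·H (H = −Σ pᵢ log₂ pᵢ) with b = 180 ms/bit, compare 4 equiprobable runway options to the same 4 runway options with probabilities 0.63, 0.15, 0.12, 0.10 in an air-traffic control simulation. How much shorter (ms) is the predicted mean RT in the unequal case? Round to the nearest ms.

85 ms

The RT saving is b·ΔH. Equiprobable H₀ = log₂(4) = 2.0000 bits; with the given probabilities H = 1.5297 bits.
b·(H₀ − H) = 180 × (2.0000 − 1.5297) = 84.65 ms.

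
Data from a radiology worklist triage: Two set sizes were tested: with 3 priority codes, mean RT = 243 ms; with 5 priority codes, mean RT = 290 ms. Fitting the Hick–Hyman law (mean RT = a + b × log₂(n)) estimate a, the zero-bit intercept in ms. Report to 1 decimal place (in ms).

141.9 ms

Slope: b = (290 − 243) / (log₂ 5 − log₂ 3) = 47/0.7370 = 63.775 ms/bit.
a = RT₁ − b·log₂ n₁ = 243 − 63.775 × 1.5850 = 141.919 ms.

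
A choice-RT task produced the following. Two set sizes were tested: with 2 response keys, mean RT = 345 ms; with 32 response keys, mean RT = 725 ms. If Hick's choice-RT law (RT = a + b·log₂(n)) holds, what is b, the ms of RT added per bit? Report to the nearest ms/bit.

Slope: b = (725 − 345) / (log₂ 32 − log₂ 2) = 380/4.0000 = 95 ms/bit.

95 ms/bit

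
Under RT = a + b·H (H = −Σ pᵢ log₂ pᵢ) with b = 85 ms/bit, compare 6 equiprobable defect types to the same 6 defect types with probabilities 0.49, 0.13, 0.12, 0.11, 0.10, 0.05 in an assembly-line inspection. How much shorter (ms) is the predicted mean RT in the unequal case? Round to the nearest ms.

Equiprobable entropy H₀ = log₂ 6 = 2.5850 bits.
Skewed entropy H = −Σ pᵢ log₂ pᵢ = 2.1526 bits.
ΔRT = b·(H₀ − H) = 85 × 0.4324 = 36.75 ms.

37 ms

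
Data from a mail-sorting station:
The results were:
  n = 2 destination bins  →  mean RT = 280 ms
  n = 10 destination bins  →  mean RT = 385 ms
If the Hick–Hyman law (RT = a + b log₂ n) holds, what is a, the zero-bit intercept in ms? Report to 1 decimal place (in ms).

b = (RT₂ − RT₁)/(log₂ n₂ − log₂ n₁) = (385 − 280)/(3.3219 − 1) = 45.221 ms/bit.
Intercept: a = 280 − 45.221·log₂(2) = 234.779 ms.

234.8 ms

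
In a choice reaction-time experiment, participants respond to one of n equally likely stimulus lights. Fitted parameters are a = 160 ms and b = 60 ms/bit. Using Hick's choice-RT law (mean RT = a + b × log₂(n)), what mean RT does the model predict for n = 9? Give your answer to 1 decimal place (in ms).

log₂(9) = 3.1699 bits, so RT = 160 + 60 × 3.1699 ≈ 350.196 ms.

350.2 ms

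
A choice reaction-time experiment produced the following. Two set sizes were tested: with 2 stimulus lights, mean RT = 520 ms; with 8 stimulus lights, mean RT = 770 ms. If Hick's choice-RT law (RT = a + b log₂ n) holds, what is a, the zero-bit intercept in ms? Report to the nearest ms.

The slope on a log₂ axis is (770 − 520) / (3 − 1) = 125 ms/bit.
Intercept: a = 520 − 125·log₂(2) = 395.000 ms.

395 ms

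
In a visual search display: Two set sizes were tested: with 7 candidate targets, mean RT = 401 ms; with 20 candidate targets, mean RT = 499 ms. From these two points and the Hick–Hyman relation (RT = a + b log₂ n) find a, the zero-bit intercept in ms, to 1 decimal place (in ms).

The slope on a log₂ axis is (499 − 401) / (4.3219 − 2.8074) = 64.705 ms/bit.
a = RT₁ − b·log₂ n₁ = 401 − 64.705 × 2.8074 = 219.351 ms.

219.4 ms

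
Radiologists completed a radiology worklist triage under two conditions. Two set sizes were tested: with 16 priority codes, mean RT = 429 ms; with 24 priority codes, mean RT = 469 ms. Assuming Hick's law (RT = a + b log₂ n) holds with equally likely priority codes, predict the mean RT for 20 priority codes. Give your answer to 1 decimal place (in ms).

451.0 ms

Fit slope and intercept:
  b = (469 − 429) / (log₂ 24 − log₂ 16) = 40 / (4.5850 − 4) = 68.380 ms/bit
  a = 429 − 68.380 × 4 = 155.478 ms
Then RT(20) = 155.478 + 68.380 × log₂ 20 = 155.478 + 68.380 × 4.3219 ≈ 451.014 ms.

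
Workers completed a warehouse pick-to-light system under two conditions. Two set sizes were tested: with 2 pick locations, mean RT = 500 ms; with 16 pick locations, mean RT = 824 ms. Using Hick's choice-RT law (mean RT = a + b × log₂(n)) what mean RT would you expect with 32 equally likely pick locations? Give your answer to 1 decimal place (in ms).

RT is linear in log₂ n, so two points fix the line:
  b = (824 − 500) / (log₂ 16 − log₂ 2) = 324 / (4 − 1) = 108.000 ms/bit
  a = 500 − 108.000 × 1 = 392.000 ms
Then RT(32) = 392.000 + 108.000 × log₂ 32 = 392.000 + 108.000 × 5 ≈ 932.000 ms.

932.0 ms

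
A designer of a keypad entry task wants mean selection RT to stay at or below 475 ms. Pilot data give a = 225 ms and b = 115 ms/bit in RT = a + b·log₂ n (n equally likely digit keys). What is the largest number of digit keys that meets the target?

4

Information budget: (475 − 225)/115 = 2.1739 bits, so n ≤ 2^2.1739 = 4.512 → at most 4.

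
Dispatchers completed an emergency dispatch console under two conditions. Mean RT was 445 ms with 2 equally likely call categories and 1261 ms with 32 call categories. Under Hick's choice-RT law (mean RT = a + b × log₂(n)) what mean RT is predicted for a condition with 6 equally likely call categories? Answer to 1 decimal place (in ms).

768.3 ms

With log₂ n on the abscissa the relation is linear; from the two conditions:
  b = (1261 − 445) / (log₂ 32 − log₂ 2) = 816 / (5 − 1) = 204.000 ms/bit
  a = 445 − 204.000 × 1 = 241.000 ms
Then RT(6) = 241.000 + 204.000 × log₂ 6 = 241.000 + 204.000 × 2.5850 ≈ 768.332 ms.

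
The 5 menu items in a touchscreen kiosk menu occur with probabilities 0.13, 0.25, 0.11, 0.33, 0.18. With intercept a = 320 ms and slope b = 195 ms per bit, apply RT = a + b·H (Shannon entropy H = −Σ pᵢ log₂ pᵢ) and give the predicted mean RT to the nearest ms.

750 ms

Entropy contributions −pᵢ log₂ pᵢ: 0.3826, 0.5000, 0.3503, 0.5278, 0.4453; sum H = 2.2061 bits.
RT = a + bH = 320 + 195·2.2061 = 750.18 ms.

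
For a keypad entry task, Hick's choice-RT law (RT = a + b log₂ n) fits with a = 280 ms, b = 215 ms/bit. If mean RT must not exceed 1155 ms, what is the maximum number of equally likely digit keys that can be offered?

Set 280 + 215·log₂ n ≤ 1155 → log₂ n ≤ (1155 − 280)/215 = 4.0698.
So n ≤ 2^4.0698 = 16.793; the largest integer n is 16.

16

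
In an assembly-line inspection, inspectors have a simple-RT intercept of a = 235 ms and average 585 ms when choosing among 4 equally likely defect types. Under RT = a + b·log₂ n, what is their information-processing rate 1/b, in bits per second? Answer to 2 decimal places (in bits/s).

5.71 bits/s

b = (585 − 235)/log₂ 4 = 350/2 = 175.000 ms per bit = 0.17500 s/bit; the reciprocal is 5.714 bits/s.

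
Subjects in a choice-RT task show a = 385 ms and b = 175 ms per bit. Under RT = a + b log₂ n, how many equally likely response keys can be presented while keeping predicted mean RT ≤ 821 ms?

5

Set 385 + 175·log₂ n ≤ 821 → log₂ n ≤ (821 − 385)/175 = 2.4914.
So n ≤ 2^2.4914 = 5.623; the largest integer n is 5.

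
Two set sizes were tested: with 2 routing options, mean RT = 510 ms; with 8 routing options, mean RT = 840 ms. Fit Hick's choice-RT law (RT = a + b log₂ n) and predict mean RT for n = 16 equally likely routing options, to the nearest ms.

RT is linear in log₂ n, so two points fix the line:
  b = (840 − 510) / (log₂ 8 − log₂ 2) = 330 / (3 − 1) = 165 ms/bit
  a = 510 − 165 × 1 = 345 ms
Then RT(16) = 345 + 165 × log₂ 16 = 345 + 165 × 4 ≈ 1005.000 ms.

1005 ms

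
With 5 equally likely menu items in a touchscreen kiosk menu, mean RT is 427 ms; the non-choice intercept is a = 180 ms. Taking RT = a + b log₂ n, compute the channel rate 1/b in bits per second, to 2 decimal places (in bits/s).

Choice component = 427 − 180 = 247 ms over log₂(5) = 2.3219 bits.
b = 247 / 2.3219 = 106.377 ms/bit, so 1/b = 9.401 bits/s.

9.40 bits/s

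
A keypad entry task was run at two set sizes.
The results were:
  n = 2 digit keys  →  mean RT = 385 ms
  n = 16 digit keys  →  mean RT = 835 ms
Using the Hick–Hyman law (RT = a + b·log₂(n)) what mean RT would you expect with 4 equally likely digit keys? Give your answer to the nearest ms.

535 ms

Solve the two-equation system in a and b:
  b = (835 − 385) / (log₂ 16 − log₂ 2) = 450 / (4 − 1) = 150 ms/bit
  a = 385 − 150 × 1 = 235 ms
Then RT(4) = 235 + 150 × log₂ 4 = 235 + 150 × 2 ≈ 535.000 ms.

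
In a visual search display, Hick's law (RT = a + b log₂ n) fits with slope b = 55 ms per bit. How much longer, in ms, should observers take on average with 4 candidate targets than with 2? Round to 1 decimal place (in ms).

55.0 ms

The intercept a cancels: ΔRT = b·(log₂ n₂ − log₂ n₁) = b·log₂(n₂/n₁).
log₂(4) − log₂(2) = log₂(4/2) = log₂(2) = 1.
ΔRT = 55 × 1.0000 = 55.000 ms.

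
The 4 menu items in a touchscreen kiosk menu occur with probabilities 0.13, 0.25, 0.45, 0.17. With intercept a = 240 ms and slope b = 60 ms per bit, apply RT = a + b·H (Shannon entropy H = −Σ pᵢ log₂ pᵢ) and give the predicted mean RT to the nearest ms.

H = 0.13·log₂(1/0.13) + 0.25·log₂(1/0.25) + 0.45·log₂(1/0.45) + 0.17·log₂(1/0.17) = 1.8356 bits.
RT = 240 + 60 × 1.8356 = 350.14 ms.

350 ms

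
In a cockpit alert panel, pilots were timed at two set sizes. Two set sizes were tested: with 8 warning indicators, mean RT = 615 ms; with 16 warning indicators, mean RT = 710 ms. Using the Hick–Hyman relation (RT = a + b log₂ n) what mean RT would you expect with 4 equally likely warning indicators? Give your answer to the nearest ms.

Solve the two-equation system in a and b:
  b = (710 − 615) / (log₂ 16 − log₂ 8) = 95 / (4 − 3) = 95 ms/bit
  a = 615 − 95 × 3 = 330 ms
Then RT(4) = 330 + 95 × log₂ 4 = 330 + 95 × 2 ≈ 520.000 ms.

520 ms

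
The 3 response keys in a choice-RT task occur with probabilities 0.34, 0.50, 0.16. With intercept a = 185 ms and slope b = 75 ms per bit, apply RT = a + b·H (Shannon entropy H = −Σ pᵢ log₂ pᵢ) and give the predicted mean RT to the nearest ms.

H = 0.34·log₂(1/0.34) + 0.50·log₂(1/0.50) + 0.16·log₂(1/0.16) = 1.4522 bits.
RT = 185 + 75 × 1.4522 = 293.91 ms.

294 ms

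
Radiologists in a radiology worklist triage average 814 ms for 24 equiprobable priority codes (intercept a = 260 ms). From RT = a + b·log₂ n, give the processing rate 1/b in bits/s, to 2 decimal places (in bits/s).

8.28 bits/s

Choice component = 814 − 260 = 554 ms over log₂(24) = 4.5850 bits.
b = 554 / 4.5850 = 120.830 ms/bit, so 1/b = 8.276 bits/s.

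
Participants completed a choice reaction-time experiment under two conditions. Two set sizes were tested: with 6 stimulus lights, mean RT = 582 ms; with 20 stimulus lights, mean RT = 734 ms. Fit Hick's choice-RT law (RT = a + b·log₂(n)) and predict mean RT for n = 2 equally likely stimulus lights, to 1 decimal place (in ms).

443.3 ms

With log₂ n on the abscissa the relation is linear; from the two conditions:
  b = (734 − 582) / (log₂ 20 − log₂ 6) = 152 / (4.3219 − 2.5850) = 87.509 ms/bit
  a = 582 − 87.509 × 2.5850 = 355.793 ms
Then RT(2) = 355.793 + 87.509 × log₂ 2 = 355.793 + 87.509 × 1 ≈ 443.302 ms.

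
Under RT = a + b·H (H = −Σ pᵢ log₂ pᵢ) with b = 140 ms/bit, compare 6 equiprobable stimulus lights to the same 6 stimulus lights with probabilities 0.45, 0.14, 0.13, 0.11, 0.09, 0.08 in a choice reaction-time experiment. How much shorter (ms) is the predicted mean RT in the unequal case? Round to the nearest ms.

47 ms

The RT saving is b·ΔH. Equiprobable H₀ = log₂(6) = 2.5850 bits; with the given probabilities H = 2.2526 bits.
b·(H₀ − H) = 140 × (2.5850 − 2.2526) = 46.53 ms.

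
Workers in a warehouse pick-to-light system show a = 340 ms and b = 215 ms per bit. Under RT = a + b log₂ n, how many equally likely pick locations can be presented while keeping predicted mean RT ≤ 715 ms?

215·log₂ n ≤ 715 − 340 = 375, giving log₂ n ≤ 1.7442 and n ≤ 3.350. The largest whole number is 3.

3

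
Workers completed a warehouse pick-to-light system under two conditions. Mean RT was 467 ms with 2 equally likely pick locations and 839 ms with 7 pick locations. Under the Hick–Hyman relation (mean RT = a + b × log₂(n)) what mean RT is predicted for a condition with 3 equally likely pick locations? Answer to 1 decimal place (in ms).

587.4 ms

RT is linear in log₂ n, so two points fix the line:
  b = (839 − 467) / (log₂ 7 − log₂ 2) = 372 / (2.8074 − 1) = 205.826 ms/bit
  a = 467 − 205.826 × 1 = 261.174 ms
Then RT(3) = 261.174 + 205.826 × log₂ 3 = 261.174 + 205.826 × 1.5850 ≈ 587.400 ms.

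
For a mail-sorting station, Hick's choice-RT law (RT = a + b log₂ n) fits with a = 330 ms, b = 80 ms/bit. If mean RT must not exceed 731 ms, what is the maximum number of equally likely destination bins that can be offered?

Information budget: (731 − 330)/80 = 5.0125 bits, so n ≤ 2^5.0125 = 32.278 → at most 32.

32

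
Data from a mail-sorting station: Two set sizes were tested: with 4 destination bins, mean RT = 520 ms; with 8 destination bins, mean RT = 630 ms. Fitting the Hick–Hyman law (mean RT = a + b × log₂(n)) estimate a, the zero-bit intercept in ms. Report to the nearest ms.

The slope on a log₂ axis is (630 − 520) / (3 − 2) = 110 ms/bit.
Intercept: a = 520 − 110·log₂(4) = 300.000 ms.

300 ms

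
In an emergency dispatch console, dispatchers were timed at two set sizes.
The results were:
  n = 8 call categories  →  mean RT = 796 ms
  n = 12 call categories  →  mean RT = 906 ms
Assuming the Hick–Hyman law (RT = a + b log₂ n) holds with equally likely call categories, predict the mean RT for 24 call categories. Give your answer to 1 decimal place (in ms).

1094.0 ms

With log₂ n on the abscissa the relation is linear; from the two conditions:
  b = (906 − 796) / (log₂ 12 − log₂ 8) = 110 / (3.5850 − 3) = 188.046 ms/bit
  a = 796 − 188.046 × 3 = 231.861 ms
Then RT(24) = 231.861 + 188.046 × log₂ 24 = 231.861 + 188.046 × 4.5850 ≈ 1094.046 ms.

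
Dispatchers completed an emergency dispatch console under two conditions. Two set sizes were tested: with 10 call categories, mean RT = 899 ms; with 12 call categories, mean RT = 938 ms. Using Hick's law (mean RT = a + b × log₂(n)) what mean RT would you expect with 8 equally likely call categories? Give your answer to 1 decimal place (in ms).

Solve the two-equation system in a and b:
  b = (938 − 899) / (log₂ 12 − log₂ 10) = 39 / (3.5850 − 3.3219) = 148.270 ms/bit
  a = 899 − 148.270 × 3.3219 = 406.459 ms
Then RT(8) = 406.459 + 148.270 × log₂ 8 = 406.459 + 148.270 × 3 ≈ 851.268 ms.

851.3 ms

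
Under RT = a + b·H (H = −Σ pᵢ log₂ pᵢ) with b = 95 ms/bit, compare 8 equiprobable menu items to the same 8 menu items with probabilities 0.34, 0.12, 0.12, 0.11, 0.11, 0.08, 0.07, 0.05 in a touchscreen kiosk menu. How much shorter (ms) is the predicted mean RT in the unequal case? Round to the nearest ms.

The RT saving is b·ΔH. Equiprobable H₀ = log₂(8) = 3.0000 bits; with the given probabilities H = 2.7400 bits.
b·(H₀ − H) = 95 × (3.0000 − 2.7400) = 24.70 ms.

25 ms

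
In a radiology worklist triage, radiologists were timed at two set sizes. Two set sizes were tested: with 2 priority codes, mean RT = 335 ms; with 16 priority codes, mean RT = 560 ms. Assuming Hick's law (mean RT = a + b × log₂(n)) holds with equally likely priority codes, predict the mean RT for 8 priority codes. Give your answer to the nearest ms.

485 ms

Fit slope and intercept:
  b = (560 − 335) / (log₂ 16 − log₂ 2) = 225 / (4 − 1) = 75 ms/bit
  a = 335 − 75 × 1 = 260 ms
Then RT(8) = 260 + 75 × log₂ 8 = 260 + 75 × 3 ≈ 485.000 ms.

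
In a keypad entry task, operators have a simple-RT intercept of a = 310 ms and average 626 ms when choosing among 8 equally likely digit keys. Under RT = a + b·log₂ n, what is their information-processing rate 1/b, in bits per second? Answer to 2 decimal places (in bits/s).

9.49 bits/s

b = (626 − 310)/log₂ 8 = 316/3 = 105.333 ms per bit = 0.10533 s/bit; the reciprocal is 9.494 bits/s.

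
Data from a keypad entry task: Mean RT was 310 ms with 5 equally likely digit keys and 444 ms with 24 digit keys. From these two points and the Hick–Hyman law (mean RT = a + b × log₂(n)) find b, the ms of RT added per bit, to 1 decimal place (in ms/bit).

b = (RT₂ − RT₁)/(log₂ n₂ − log₂ n₁) = (444 − 310)/(4.5850 − 2.3219) = 59.213 ms/bit.

59.2 ms/bit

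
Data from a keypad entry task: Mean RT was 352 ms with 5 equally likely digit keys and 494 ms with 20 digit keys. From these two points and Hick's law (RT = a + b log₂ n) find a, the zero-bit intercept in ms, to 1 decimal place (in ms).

187.1 ms

Slope: b = (494 − 352) / (log₂ 20 − log₂ 5) = 142/2.0000 = 71.000 ms/bit.
a = RT₁ − b·log₂ n₁ = 352 − 71.000 × 2.3219 = 187.143 ms.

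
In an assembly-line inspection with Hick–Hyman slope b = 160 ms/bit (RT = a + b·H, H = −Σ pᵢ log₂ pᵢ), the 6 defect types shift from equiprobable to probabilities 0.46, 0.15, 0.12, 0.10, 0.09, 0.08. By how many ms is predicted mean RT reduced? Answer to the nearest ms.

57 ms

The RT saving is b·ΔH. Equiprobable H₀ = log₂(6) = 2.5850 bits; with the given probabilities H = 2.2293 bits.
b·(H₀ − H) = 160 × (2.5850 − 2.2293) = 56.91 ms.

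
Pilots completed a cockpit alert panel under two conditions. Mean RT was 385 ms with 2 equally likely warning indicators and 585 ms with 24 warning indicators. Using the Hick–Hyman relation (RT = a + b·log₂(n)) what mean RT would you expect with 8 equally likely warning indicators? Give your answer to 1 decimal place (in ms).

Solve the two-equation system in a and b:
  b = (585 − 385) / (log₂ 24 − log₂ 2) = 200 / (4.5850 − 1) = 55.789 ms/bit
  a = 385 − 55.789 × 1 = 329.211 ms
Then RT(8) = 329.211 + 55.789 × log₂ 8 = 329.211 + 55.789 × 3 ≈ 496.577 ms.

496.6 ms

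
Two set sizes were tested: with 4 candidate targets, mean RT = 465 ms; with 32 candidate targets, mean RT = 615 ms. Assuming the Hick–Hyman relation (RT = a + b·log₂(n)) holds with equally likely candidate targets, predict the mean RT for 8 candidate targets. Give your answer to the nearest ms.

515 ms

RT is linear in log₂ n, so two points fix the line:
  b = (615 − 465) / (log₂ 32 − log₂ 4) = 150 / (5 − 2) = 50 ms/bit
  a = 465 − 50 × 2 = 365 ms
Then RT(8) = 365 + 50 × log₂ 8 = 365 + 50 × 3 ≈ 515.000 ms.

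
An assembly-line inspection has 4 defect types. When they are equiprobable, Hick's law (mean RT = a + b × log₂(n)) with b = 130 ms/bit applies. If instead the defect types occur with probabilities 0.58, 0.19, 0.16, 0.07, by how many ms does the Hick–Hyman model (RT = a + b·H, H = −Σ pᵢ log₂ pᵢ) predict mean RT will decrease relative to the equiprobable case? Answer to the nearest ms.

52 ms

Equiprobable entropy H₀ = log₂ 4 = 2.0000 bits.
Skewed entropy H = −Σ pᵢ log₂ pᵢ = 1.6026 bits.
ΔRT = b·(H₀ − H) = 130 × 0.3974 = 51.66 ms.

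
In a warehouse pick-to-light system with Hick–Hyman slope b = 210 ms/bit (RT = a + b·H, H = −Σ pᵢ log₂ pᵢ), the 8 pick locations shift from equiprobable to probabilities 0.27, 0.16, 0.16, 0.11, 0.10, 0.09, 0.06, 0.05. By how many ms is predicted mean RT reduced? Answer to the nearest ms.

40 ms

The RT saving is b·ΔH. Equiprobable H₀ = log₂(8) = 3.0000 bits; with the given probabilities H = 2.8108 bits.
b·(H₀ − H) = 210 × (3.0000 − 2.8108) = 39.73 ms.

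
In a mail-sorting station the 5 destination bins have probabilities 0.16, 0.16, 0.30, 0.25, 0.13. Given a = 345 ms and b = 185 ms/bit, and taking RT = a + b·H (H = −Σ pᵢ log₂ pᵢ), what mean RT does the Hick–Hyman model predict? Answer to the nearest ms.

Entropy contributions −pᵢ log₂ pᵢ: 0.4230, 0.4230, 0.5211, 0.5000, 0.3826; sum H = 2.2498 bits.
RT = a + bH = 345 + 185·2.2498 = 761.21 ms.

761 ms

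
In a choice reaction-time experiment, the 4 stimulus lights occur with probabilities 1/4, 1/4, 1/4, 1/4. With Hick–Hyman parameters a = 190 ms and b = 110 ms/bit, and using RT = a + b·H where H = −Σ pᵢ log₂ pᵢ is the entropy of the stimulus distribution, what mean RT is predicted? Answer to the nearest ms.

H = −Σ pᵢ log₂ pᵢ = 0.25·2 + 0.25·2 + 0.25·2 + 0.25·2 = 2.000 bits.
RT = 190 + 110 × 2.000 = 410.00 ms.

410 ms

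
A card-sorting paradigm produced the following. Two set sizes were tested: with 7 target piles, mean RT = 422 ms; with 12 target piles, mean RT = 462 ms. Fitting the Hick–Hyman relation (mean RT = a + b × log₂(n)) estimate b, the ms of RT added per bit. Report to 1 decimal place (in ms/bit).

51.4 ms/bit

b = (RT₂ − RT₁)/(log₂ n₂ − log₂ n₁) = (462 − 422)/(3.5850 − 2.8074) = 51.440 ms/bit.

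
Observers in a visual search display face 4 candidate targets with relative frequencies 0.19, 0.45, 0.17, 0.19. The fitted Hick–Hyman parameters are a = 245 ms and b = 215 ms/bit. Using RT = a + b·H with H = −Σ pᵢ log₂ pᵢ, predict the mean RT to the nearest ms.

646 ms

Entropy contributions −pᵢ log₂ pᵢ: 0.4552, 0.5184, 0.4346, 0.4552; sum H = 1.8634 bits.
RT = a + bH = 245 + 215·1.8634 = 645.64 ms.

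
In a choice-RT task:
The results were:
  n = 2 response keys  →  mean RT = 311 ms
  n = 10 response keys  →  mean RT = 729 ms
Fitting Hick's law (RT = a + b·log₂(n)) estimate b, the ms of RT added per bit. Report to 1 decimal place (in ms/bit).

180.0 ms/bit

b = (RT₂ − RT₁)/(log₂ n₂ − log₂ n₁) = (729 − 311)/(3.3219 − 1) = 180.023 ms/bit.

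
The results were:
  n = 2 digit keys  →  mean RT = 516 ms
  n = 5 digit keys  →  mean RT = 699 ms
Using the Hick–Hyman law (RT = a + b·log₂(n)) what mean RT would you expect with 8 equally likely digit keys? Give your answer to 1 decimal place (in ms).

792.9 ms

Solve the two-equation system in a and b:
  b = (699 − 516) / (log₂ 5 − log₂ 2) = 183 / (2.3219 − 1) = 138.434 ms/bit
  a = 516 − 138.434 × 1 = 377.566 ms
Then RT(8) = 377.566 + 138.434 × log₂ 8 = 377.566 + 138.434 × 3 ≈ 792.868 ms.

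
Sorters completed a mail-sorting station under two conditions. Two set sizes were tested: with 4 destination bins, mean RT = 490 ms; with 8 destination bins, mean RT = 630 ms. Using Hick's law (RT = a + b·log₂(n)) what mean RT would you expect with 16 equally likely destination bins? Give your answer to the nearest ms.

770 ms

RT is linear in log₂ n, so two points fix the line:
  b = (630 − 490) / (log₂ 8 − log₂ 4) = 140 / (3 − 2) = 140 ms/bit
  a = 490 − 140 × 2 = 210 ms
Then RT(16) = 210 + 140 × log₂ 16 = 210 + 140 × 4 ≈ 770.000 ms.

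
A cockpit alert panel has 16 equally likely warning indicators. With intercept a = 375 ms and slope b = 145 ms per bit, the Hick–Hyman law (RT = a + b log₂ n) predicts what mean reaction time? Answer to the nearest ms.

log₂(16) = 4 bits, so RT = 375 + 145 × 4 ≈ 955.000 ms.

955 ms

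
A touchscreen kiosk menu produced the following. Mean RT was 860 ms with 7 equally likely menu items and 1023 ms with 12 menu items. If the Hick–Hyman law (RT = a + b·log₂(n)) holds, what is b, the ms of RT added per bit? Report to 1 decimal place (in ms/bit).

The slope on a log₂ axis is (1023 − 860) / (3.5850 − 2.8074) = 209.617 ms/bit.

209.6 ms/bit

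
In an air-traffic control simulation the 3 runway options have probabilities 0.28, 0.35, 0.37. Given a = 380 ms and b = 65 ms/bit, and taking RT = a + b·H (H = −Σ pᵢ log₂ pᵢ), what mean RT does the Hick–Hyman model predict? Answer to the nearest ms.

482 ms

H = 0.28·log₂(1/0.28) + 0.35·log₂(1/0.35) + 0.37·log₂(1/0.37) = 1.5751 bits.
RT = 380 + 65 × 1.5751 = 482.38 ms.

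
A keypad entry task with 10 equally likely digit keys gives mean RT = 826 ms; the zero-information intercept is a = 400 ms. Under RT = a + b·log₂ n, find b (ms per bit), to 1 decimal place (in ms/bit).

128.2 ms/bit

b = (826 − 400) / log₂(10) = 426 / 3.3219 = 128.239 ms/bit.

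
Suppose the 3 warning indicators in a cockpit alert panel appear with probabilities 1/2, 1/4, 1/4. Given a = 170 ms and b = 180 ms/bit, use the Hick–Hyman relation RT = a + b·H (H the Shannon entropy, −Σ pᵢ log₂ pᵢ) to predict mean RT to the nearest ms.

440 ms

Each term −pᵢ log₂ pᵢ: 0.5·1 + 0.25·2 + 0.25·2; summed, H = 1.500 bits.
Mean RT = a + bH = 170 + 180·1.500 = 440.00 ms.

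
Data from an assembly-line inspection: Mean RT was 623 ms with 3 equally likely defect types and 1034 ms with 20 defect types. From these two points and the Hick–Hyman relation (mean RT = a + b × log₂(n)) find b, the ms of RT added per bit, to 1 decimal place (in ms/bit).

150.2 ms/bit

Slope: b = (1034 − 623) / (log₂ 20 − log₂ 3) = 411/2.7370 = 150.166 ms/bit.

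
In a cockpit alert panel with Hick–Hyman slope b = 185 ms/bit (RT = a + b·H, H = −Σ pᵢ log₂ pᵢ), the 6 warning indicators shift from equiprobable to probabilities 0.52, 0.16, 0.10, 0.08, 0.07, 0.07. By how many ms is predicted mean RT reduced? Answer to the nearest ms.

Equiprobable entropy H₀ = log₂ 6 = 2.5850 bits.
Skewed entropy H = −Σ pᵢ log₂ pᵢ = 2.0744 bits.
ΔRT = b·(H₀ − H) = 185 × 0.5106 = 94.45 ms.

94 ms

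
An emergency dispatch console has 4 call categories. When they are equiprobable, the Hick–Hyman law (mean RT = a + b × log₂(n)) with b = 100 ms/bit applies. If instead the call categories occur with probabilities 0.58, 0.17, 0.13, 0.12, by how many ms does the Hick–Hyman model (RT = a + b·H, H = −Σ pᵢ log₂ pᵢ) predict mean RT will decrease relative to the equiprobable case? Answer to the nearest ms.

36 ms

The RT saving is b·ΔH. Equiprobable H₀ = log₂(4) = 2.0000 bits; with the given probabilities H = 1.6401 bits.
b·(H₀ − H) = 100 × (2.0000 − 1.6401) = 35.99 ms.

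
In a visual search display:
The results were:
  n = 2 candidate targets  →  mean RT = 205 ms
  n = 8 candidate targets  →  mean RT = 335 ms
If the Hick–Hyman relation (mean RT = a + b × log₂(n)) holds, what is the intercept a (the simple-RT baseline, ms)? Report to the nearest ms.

140 ms

Slope: b = (335 − 205) / (log₂ 8 − log₂ 2) = 130/2.0000 = 65 ms/bit.
a = RT₁ − b·log₂ n₁ = 205 − 65 × 1 = 140.000 ms.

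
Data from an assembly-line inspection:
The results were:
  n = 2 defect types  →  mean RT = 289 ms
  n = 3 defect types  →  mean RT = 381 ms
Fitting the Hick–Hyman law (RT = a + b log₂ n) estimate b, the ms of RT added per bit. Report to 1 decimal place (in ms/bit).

Slope: b = (381 − 289) / (log₂ 3 − log₂ 2) = 92/0.5850 = 157.275 ms/bit.

157.3 ms/bit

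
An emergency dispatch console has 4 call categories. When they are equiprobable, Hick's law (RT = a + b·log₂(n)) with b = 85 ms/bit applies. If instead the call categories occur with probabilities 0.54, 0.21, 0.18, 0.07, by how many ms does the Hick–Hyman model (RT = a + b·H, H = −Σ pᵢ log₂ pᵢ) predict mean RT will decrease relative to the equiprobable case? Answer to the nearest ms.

28 ms

Equiprobable entropy H₀ = log₂ 4 = 2.0000 bits.
Skewed entropy H = −Σ pᵢ log₂ pᵢ = 1.6667 bits.
ΔRT = b·(H₀ − H) = 85 × 0.3333 = 28.33 ms.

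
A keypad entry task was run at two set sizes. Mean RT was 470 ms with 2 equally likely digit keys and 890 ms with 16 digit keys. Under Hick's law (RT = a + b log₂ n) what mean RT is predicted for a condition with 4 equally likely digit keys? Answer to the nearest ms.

610 ms

Fit slope and intercept:
  b = (890 − 470) / (log₂ 16 − log₂ 2) = 420 / (4 − 1) = 140 ms/bit
  a = 470 − 140 × 1 = 330 ms
Then RT(4) = 330 + 140 × log₂ 4 = 330 + 140 × 2 ≈ 610.000 ms.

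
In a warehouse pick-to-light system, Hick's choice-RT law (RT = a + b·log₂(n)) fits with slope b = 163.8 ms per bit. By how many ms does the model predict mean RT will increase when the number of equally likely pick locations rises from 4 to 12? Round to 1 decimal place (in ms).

Only the slope matters, since a is common to both: ΔRT = b·log₂(n₂/n₁).
log₂(12) − log₂(4) = 3.5850 − 2 = 1.5850.
ΔRT = 163.8 × 1.5850 = 259.617 ms.

259.6 ms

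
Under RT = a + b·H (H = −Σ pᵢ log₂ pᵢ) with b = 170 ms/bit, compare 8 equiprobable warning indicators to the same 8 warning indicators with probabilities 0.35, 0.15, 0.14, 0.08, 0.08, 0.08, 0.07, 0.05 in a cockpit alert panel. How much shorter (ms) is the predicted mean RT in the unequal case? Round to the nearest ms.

52 ms

Equiprobable entropy H₀ = log₂ 8 = 3.0000 bits.
Skewed entropy H = −Σ pᵢ log₂ pᵢ = 2.6969 bits.
ΔRT = b·(H₀ − H) = 170 × 0.3031 = 51.52 ms.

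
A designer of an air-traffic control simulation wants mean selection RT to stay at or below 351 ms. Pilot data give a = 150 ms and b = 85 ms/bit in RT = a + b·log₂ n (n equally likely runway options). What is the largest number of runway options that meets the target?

Set 150 + 85·log₂ n ≤ 351 → log₂ n ≤ (351 − 150)/85 = 2.3647.
So n ≤ 2^2.3647 = 5.150; the largest integer n is 5.

5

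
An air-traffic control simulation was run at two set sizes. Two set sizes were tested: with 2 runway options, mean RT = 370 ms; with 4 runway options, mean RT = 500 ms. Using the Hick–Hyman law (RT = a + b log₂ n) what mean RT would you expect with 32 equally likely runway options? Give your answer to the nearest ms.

Fit slope and intercept:
  b = (500 − 370) / (log₂ 4 − log₂ 2) = 130 / (2 − 1) = 130 ms/bit
  a = 370 − 130 × 1 = 240 ms
Then RT(32) = 240 + 130 × log₂ 32 = 240 + 130 × 5 ≈ 890.000 ms.

890 ms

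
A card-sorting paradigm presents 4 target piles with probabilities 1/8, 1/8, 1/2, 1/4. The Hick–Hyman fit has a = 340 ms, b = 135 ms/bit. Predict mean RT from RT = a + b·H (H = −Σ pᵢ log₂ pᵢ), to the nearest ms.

576 ms

H = −Σ pᵢ log₂ pᵢ = 0.125·3 + 0.125·3 + 0.5·1 + 0.25·2 = 1.750 bits.
RT = 340 + 135 × 1.750 = 576.25 ms.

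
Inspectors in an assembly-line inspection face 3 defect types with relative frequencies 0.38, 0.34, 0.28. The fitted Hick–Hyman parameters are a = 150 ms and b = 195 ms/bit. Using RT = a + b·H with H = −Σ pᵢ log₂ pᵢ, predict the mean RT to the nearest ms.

Entropy contributions −pᵢ log₂ pᵢ: 0.5305, 0.5292, 0.5142; sum H = 1.5738 bits.
RT = a + bH = 150 + 195·1.5738 = 456.90 ms.

457 ms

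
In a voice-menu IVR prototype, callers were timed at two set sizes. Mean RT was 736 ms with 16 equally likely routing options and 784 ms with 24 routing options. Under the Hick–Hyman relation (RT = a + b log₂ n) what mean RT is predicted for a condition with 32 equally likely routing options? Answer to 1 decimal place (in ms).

818.1 ms

Fit slope and intercept:
  b = (784 − 736) / (log₂ 24 − log₂ 16) = 48 / (4.5850 − 4) = 82.057 ms/bit
  a = 736 − 82.057 × 4 = 407.774 ms
Then RT(32) = 407.774 + 82.057 × log₂ 32 = 407.774 + 82.057 × 5 ≈ 818.057 ms.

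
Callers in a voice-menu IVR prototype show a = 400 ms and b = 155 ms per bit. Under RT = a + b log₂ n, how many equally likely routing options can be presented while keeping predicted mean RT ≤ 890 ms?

8

Information budget: (890 − 400)/155 = 3.1613 bits, so n ≤ 2^3.1613 = 8.946 → at most 8.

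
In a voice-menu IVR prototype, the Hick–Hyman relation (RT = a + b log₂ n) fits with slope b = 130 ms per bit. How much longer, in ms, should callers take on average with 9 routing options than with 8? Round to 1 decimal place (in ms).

22.1 ms

Only the slope matters, since a is common to both: ΔRT = b·log₂(n₂/n₁).
log₂(9) − log₂(8) = 3.1699 − 3 = 0.1699.
ΔRT = 130 × 0.1699 = 22.090 ms.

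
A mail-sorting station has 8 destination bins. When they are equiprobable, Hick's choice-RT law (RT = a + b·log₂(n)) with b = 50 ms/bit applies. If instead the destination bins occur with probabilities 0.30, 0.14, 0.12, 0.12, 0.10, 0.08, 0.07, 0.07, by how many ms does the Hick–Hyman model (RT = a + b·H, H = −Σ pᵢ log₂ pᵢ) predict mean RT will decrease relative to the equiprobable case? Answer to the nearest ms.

9 ms

Equiprobable entropy H₀ = log₂ 8 = 3.0000 bits.
Skewed entropy H = −Σ pᵢ log₂ pᵢ = 2.8131 bits.
ΔRT = b·(H₀ − H) = 50 × 0.1869 = 9.34 ms.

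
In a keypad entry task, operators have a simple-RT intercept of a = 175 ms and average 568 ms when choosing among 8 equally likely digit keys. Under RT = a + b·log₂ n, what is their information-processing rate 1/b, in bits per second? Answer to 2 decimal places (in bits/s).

7.63 bits/s

b = (568 − 175)/log₂ 8 = 393/3 = 131.000 ms per bit = 0.13100 s/bit; the reciprocal is 7.634 bits/s.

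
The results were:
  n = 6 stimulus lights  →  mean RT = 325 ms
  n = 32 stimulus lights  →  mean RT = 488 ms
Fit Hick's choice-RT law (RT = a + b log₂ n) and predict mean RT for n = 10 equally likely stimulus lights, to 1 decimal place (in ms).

Solve the two-equation system in a and b:
  b = (488 − 325) / (log₂ 32 − log₂ 6) = 163 / (5 − 2.5850) = 67.494 ms/bit
  a = 325 − 67.494 × 2.5850 = 150.531 ms
Then RT(10) = 150.531 + 67.494 × log₂ 10 = 150.531 + 67.494 × 3.3219 ≈ 374.741 ms.

374.7 ms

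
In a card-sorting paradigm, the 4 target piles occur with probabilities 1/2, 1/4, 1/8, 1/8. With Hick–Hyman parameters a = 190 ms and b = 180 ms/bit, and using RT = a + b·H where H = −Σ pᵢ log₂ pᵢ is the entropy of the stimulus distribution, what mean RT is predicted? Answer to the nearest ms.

Each term −pᵢ log₂ pᵢ: 0.5·1 + 0.25·2 + 0.125·3 + 0.125·3; summed, H = 1.750 bits.
Mean RT = a + bH = 190 + 180·1.750 = 505.00 ms.

505 ms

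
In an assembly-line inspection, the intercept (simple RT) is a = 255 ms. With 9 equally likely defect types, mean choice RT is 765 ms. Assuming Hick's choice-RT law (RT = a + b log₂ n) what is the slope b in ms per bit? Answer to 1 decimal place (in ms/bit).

160.9 ms/bit

log₂(9) = 3.1699 bits.
b = (RT − a)/log₂ n = (765 − 255) / 3.1699 = 160.887 ms/bit.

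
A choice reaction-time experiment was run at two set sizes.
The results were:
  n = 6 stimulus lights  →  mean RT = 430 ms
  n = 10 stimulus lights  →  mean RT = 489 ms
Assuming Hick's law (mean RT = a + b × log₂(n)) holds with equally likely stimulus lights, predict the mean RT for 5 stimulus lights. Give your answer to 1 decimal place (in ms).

408.9 ms

RT is linear in log₂ n, so two points fix the line:
  b = (489 − 430) / (log₂ 10 − log₂ 6) = 59 / (3.3219 − 2.5850) = 80.058 ms/bit
  a = 430 − 80.058 × 2.5850 = 223.053 ms
Then RT(5) = 223.053 + 80.058 × log₂ 5 = 223.053 + 80.058 × 2.3219 ≈ 408.942 ms.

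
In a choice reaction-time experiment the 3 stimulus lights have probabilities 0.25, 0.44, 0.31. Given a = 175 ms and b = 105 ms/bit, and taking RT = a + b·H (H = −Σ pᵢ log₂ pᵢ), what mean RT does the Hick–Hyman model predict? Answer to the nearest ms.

337 ms

H = 0.25·log₂(1/0.25) + 0.44·log₂(1/0.44) + 0.31·log₂(1/0.31) = 1.5449 bits.
RT = 175 + 105 × 1.5449 = 337.22 ms.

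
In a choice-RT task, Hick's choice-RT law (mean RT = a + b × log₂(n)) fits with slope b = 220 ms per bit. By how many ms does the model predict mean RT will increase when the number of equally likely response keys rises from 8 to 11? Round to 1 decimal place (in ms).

101.1 ms

The intercept a cancels: ΔRT = b·(log₂ n₂ − log₂ n₁) = b·log₂(n₂/n₁).
log₂(11) − log₂(8) = 3.4594 − 3 = 0.4594.
ΔRT = 220 × 0.4594 = 101.075 ms.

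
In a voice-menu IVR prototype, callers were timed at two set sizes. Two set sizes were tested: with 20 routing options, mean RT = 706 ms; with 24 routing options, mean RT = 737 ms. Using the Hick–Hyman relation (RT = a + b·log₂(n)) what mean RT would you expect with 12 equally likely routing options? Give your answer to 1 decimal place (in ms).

619.1 ms

RT is linear in log₂ n, so two points fix the line:
  b = (737 − 706) / (log₂ 24 − log₂ 20) = 31 / (4.5850 − 4.3219) = 117.855 ms/bit
  a = 706 − 117.855 × 4.3219 = 196.638 ms
Then RT(12) = 196.638 + 117.855 × log₂ 12 = 196.638 + 117.855 × 3.5850 ≈ 619.145 ms.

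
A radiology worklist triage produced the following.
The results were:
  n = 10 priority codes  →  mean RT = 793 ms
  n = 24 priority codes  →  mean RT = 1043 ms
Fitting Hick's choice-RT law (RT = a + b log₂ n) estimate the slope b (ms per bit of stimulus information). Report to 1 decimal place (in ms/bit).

197.9 ms/bit

Slope: b = (1043 − 793) / (log₂ 24 − log₂ 10) = 250/1.2630 = 197.936 ms/bit.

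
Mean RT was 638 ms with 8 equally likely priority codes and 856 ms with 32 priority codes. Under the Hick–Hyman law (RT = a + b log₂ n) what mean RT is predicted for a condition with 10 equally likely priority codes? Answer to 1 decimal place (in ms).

With log₂ n on the abscissa the relation is linear; from the two conditions:
  b = (856 − 638) / (log₂ 32 − log₂ 8) = 218 / (5 − 3) = 109.000 ms/bit
  a = 638 − 109.000 × 3 = 311.000 ms
Then RT(10) = 311.000 + 109.000 × log₂ 10 = 311.000 + 109.000 × 3.3219 ≈ 673.090 ms.

673.1 ms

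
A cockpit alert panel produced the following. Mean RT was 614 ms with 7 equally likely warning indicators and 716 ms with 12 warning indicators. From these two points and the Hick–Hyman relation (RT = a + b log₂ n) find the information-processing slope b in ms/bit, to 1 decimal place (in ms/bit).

The slope on a log₂ axis is (716 − 614) / (3.5850 − 2.8074) = 131.172 ms/bit.

131.2 ms/bit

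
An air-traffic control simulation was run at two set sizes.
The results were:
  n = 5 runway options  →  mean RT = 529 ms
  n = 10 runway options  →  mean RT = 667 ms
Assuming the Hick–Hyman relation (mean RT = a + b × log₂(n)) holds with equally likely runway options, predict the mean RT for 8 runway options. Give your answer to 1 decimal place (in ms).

622.6 ms

With log₂ n on the abscissa the relation is linear; from the two conditions:
  b = (667 − 529) / (log₂ 10 − log₂ 5) = 138 / (3.3219 − 2.3219) = 138.000 ms/bit
  a = 529 − 138.000 × 2.3219 = 208.574 ms
Then RT(8) = 208.574 + 138.000 × log₂ 8 = 208.574 + 138.000 × 3 ≈ 622.574 ms.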